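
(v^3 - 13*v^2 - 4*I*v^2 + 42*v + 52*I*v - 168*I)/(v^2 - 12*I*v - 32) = (v^2 - 13*v + 42)/(v - 8*I)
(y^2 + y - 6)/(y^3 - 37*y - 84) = (y - 2)/(y^2 - 3*y - 28)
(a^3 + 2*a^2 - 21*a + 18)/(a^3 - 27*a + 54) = (a - 1)/(a - 3)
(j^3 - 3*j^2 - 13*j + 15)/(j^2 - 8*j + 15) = (j^2 + 2*j - 3)/(j - 3)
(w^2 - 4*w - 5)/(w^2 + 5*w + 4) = (w - 5)/(w + 4)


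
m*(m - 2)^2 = m^3 - 4*m^2 + 4*m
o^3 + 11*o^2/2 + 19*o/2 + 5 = (o + 1)*(o + 2)*(o + 5/2)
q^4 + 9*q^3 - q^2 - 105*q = q*(q - 3)*(q + 5)*(q + 7)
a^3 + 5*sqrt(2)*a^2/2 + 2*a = a*(a + sqrt(2)/2)*(a + 2*sqrt(2))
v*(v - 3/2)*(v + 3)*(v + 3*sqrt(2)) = v^4 + 3*v^3/2 + 3*sqrt(2)*v^3 - 9*v^2/2 + 9*sqrt(2)*v^2/2 - 27*sqrt(2)*v/2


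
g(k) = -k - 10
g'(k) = -1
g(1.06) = -11.06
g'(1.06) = -1.00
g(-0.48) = -9.52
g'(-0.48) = -1.00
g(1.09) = -11.09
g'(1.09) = -1.00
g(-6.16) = -3.84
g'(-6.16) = -1.00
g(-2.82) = -7.18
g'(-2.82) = -1.00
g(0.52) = -10.52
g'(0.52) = -1.00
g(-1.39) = -8.61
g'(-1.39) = -1.00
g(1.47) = -11.47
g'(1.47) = -1.00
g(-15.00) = 5.00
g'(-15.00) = -1.00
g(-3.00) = -7.00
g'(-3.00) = -1.00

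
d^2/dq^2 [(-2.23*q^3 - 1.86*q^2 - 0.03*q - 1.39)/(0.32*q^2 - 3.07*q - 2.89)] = (2.22044604925031e-16*q^5 - 49.820334*q^3 - 129.886158*q^2 - 103.724346*q - 59.30964)/(0.032768*q^6 - 0.943104*q^5 + 8.160096*q^4 - 11.899627*q^3 - 73.695867*q^2 - 76.922841*q - 24.137569)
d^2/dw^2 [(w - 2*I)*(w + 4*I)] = 2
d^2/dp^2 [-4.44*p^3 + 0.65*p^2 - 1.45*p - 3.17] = 1.3 - 26.64*p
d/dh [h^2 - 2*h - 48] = 2*h - 2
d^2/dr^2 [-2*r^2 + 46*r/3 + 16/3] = -4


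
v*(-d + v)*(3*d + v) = -3*d^2*v + 2*d*v^2 + v^3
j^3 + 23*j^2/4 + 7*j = j*(j + 7/4)*(j + 4)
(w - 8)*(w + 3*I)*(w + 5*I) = w^3 - 8*w^2 + 8*I*w^2 - 15*w - 64*I*w + 120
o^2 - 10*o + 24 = (o - 6)*(o - 4)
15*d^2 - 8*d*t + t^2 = (-5*d + t)*(-3*d + t)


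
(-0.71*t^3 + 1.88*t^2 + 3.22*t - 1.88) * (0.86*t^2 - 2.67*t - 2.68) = -0.6106*t^5 + 3.5125*t^4 - 0.347599999999999*t^3 - 15.2526*t^2 - 3.61*t + 5.0384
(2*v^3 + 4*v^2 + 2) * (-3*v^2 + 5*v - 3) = -6*v^5 - 2*v^4 + 14*v^3 - 18*v^2 + 10*v - 6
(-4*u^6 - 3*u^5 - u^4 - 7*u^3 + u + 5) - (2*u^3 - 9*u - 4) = -4*u^6 - 3*u^5 - u^4 - 9*u^3 + 10*u + 9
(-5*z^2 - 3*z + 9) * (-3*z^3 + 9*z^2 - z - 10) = 15*z^5 - 36*z^4 - 49*z^3 + 134*z^2 + 21*z - 90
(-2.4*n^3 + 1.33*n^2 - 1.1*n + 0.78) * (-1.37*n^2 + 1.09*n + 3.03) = 3.288*n^5 - 4.4381*n^4 - 4.3153*n^3 + 1.7623*n^2 - 2.4828*n + 2.3634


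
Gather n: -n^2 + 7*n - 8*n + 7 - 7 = -n^2 - n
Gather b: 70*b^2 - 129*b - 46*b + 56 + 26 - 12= 70*b^2 - 175*b + 70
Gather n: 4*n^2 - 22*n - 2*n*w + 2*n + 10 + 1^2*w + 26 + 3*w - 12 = 4*n^2 + n*(-2*w - 20) + 4*w + 24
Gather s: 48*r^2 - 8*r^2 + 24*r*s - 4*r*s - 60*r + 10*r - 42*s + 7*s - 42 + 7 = 40*r^2 - 50*r + s*(20*r - 35) - 35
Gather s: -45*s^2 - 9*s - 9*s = -45*s^2 - 18*s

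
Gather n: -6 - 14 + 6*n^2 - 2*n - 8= 6*n^2 - 2*n - 28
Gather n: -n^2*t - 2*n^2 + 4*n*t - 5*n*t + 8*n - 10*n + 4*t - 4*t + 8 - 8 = n^2*(-t - 2) + n*(-t - 2)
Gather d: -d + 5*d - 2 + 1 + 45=4*d + 44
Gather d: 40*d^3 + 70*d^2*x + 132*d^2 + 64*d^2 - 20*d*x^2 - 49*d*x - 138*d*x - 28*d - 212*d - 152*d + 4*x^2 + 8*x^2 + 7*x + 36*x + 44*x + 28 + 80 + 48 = 40*d^3 + d^2*(70*x + 196) + d*(-20*x^2 - 187*x - 392) + 12*x^2 + 87*x + 156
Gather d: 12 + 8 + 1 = 21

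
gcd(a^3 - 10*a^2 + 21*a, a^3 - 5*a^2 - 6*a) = a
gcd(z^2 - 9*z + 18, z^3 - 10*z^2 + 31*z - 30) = z - 3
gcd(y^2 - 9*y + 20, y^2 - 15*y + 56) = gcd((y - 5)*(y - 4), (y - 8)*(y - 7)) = 1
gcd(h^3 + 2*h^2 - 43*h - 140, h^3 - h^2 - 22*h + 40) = h + 5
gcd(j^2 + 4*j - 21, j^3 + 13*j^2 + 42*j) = j + 7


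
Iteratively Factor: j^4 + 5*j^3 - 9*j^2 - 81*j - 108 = (j + 3)*(j^3 + 2*j^2 - 15*j - 36) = (j - 4)*(j + 3)*(j^2 + 6*j + 9) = (j - 4)*(j + 3)^2*(j + 3)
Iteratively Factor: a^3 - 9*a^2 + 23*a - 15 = (a - 1)*(a^2 - 8*a + 15) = (a - 3)*(a - 1)*(a - 5)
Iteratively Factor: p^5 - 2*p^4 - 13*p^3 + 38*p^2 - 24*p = (p - 1)*(p^4 - p^3 - 14*p^2 + 24*p) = p*(p - 1)*(p^3 - p^2 - 14*p + 24) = p*(p - 3)*(p - 1)*(p^2 + 2*p - 8) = p*(p - 3)*(p - 1)*(p + 4)*(p - 2)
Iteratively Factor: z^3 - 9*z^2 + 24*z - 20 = (z - 5)*(z^2 - 4*z + 4) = (z - 5)*(z - 2)*(z - 2)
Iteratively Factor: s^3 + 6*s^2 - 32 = (s - 2)*(s^2 + 8*s + 16) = (s - 2)*(s + 4)*(s + 4)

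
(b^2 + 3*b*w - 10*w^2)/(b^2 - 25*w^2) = (-b + 2*w)/(-b + 5*w)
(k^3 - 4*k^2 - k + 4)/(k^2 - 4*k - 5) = (k^2 - 5*k + 4)/(k - 5)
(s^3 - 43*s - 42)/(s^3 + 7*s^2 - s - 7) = (s^2 - s - 42)/(s^2 + 6*s - 7)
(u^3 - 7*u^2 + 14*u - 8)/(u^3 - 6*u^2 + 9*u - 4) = (u - 2)/(u - 1)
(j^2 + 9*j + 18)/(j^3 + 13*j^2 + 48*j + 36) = (j + 3)/(j^2 + 7*j + 6)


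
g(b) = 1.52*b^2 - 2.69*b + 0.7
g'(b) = 3.04*b - 2.69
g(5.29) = 29.01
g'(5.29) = 13.39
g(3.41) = 9.20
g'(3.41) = 7.68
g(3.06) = 6.70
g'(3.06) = 6.61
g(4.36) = 17.87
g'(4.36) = 10.56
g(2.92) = 5.81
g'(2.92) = 6.19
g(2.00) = 1.40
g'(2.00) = 3.39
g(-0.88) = 4.24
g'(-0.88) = -5.37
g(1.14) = -0.39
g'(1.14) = 0.78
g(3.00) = 6.31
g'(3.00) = 6.43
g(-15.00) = 383.05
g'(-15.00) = -48.29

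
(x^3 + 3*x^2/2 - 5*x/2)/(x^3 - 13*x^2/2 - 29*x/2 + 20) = x/(x - 8)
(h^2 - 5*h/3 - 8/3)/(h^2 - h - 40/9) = 3*(h + 1)/(3*h + 5)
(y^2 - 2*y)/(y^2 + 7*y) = (y - 2)/(y + 7)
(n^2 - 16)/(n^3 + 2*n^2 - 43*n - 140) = (n - 4)/(n^2 - 2*n - 35)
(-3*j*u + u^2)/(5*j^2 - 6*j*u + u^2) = u*(-3*j + u)/(5*j^2 - 6*j*u + u^2)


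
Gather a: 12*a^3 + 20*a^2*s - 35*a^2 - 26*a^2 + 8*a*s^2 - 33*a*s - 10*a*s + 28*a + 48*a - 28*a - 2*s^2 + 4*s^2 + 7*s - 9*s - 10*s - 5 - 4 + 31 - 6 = 12*a^3 + a^2*(20*s - 61) + a*(8*s^2 - 43*s + 48) + 2*s^2 - 12*s + 16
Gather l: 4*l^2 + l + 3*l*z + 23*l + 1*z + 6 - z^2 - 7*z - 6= 4*l^2 + l*(3*z + 24) - z^2 - 6*z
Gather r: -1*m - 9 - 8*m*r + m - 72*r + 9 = r*(-8*m - 72)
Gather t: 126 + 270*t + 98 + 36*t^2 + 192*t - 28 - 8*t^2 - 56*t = 28*t^2 + 406*t + 196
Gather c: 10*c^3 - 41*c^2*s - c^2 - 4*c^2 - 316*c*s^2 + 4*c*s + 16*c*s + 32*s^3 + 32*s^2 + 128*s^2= 10*c^3 + c^2*(-41*s - 5) + c*(-316*s^2 + 20*s) + 32*s^3 + 160*s^2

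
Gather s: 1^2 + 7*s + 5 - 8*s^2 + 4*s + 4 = -8*s^2 + 11*s + 10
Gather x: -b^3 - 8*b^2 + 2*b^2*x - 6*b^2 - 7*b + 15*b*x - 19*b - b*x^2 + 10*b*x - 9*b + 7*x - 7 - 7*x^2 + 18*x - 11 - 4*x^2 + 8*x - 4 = -b^3 - 14*b^2 - 35*b + x^2*(-b - 11) + x*(2*b^2 + 25*b + 33) - 22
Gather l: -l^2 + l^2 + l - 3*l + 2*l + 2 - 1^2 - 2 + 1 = 0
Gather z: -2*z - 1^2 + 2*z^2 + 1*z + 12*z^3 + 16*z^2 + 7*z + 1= 12*z^3 + 18*z^2 + 6*z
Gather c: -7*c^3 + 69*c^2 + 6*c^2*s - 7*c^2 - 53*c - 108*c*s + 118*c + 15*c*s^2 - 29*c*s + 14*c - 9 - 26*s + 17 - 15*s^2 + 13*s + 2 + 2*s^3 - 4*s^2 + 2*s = -7*c^3 + c^2*(6*s + 62) + c*(15*s^2 - 137*s + 79) + 2*s^3 - 19*s^2 - 11*s + 10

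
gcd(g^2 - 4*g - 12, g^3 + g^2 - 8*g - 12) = g + 2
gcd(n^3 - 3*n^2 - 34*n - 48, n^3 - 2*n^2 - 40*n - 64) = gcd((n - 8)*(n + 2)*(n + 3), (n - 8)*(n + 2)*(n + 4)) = n^2 - 6*n - 16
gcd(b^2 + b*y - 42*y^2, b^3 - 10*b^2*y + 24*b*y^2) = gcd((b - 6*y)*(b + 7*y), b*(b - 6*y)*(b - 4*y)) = -b + 6*y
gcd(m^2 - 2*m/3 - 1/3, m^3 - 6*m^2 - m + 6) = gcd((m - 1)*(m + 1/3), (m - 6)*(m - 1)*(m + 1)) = m - 1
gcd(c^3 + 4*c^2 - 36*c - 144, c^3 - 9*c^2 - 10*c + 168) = c^2 - 2*c - 24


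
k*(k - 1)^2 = k^3 - 2*k^2 + k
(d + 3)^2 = d^2 + 6*d + 9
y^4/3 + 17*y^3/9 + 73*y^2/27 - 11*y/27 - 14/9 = (y/3 + 1)*(y - 2/3)*(y + 1)*(y + 7/3)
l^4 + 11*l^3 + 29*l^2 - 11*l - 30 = (l - 1)*(l + 1)*(l + 5)*(l + 6)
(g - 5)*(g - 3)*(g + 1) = g^3 - 7*g^2 + 7*g + 15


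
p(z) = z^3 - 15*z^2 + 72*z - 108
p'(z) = 3*z^2 - 30*z + 72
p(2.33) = -9.02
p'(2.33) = 18.39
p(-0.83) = -178.67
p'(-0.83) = 98.97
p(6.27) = 0.24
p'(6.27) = 1.84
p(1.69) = -24.33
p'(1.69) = 29.87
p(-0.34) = -134.25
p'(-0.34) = 82.55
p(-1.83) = -296.12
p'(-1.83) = 136.95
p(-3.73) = -637.15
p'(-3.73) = 225.64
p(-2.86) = -460.01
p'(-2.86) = 182.34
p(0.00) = -108.00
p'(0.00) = 72.00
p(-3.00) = -486.00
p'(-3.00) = 189.00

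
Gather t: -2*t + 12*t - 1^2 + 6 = 10*t + 5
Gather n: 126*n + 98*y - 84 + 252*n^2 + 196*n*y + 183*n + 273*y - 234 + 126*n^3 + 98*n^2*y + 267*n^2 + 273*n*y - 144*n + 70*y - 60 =126*n^3 + n^2*(98*y + 519) + n*(469*y + 165) + 441*y - 378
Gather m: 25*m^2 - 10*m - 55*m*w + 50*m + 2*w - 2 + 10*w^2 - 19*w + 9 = 25*m^2 + m*(40 - 55*w) + 10*w^2 - 17*w + 7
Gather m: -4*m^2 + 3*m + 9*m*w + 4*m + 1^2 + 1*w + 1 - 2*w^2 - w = -4*m^2 + m*(9*w + 7) - 2*w^2 + 2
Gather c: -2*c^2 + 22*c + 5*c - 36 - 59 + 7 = -2*c^2 + 27*c - 88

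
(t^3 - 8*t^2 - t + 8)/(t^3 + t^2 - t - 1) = (t - 8)/(t + 1)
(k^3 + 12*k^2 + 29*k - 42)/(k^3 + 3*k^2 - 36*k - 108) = (k^2 + 6*k - 7)/(k^2 - 3*k - 18)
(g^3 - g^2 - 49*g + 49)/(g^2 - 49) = g - 1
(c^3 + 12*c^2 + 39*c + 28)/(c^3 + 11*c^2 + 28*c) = (c + 1)/c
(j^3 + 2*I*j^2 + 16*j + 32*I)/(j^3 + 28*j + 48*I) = (j - 4*I)/(j - 6*I)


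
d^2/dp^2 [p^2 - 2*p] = 2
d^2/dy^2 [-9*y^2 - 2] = -18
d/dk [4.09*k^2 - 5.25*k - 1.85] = 8.18*k - 5.25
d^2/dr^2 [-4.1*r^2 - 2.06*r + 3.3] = -8.20000000000000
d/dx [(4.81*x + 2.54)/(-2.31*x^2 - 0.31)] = (11.1111*x^2 + 11.7348*x - 1.4911)/(5.3361*x^4 + 1.4322*x^2 + 0.0961)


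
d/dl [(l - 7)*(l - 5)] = 2*l - 12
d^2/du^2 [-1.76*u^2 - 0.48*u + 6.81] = -3.52000000000000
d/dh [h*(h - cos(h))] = h*(sin(h) + 1) + h - cos(h)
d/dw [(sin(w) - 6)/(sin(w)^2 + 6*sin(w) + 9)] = (15 - sin(w))*cos(w)/(sin(w) + 3)^3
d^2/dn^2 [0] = 0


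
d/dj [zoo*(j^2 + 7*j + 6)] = zoo*(j + 1)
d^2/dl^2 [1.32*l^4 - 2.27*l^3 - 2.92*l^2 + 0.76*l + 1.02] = 15.84*l^2 - 13.62*l - 5.84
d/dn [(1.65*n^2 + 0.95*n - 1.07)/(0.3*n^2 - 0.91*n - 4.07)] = (-1.7865*n^2 - 12.789*n - 4.8402)/(0.09*n^4 - 0.546*n^3 - 1.6139*n^2 + 7.4074*n + 16.5649)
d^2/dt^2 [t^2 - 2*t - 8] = 2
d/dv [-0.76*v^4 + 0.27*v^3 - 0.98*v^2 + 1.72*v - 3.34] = -3.04*v^3 + 0.81*v^2 - 1.96*v + 1.72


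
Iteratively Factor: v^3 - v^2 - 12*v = (v + 3)*(v^2 - 4*v) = v*(v + 3)*(v - 4)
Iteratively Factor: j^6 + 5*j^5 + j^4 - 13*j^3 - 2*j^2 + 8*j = (j)*(j^5 + 5*j^4 + j^3 - 13*j^2 - 2*j + 8) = j*(j + 2)*(j^4 + 3*j^3 - 5*j^2 - 3*j + 4) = j*(j - 1)*(j + 2)*(j^3 + 4*j^2 - j - 4) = j*(j - 1)^2*(j + 2)*(j^2 + 5*j + 4) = j*(j - 1)^2*(j + 1)*(j + 2)*(j + 4)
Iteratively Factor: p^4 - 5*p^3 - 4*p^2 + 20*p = (p - 2)*(p^3 - 3*p^2 - 10*p) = (p - 5)*(p - 2)*(p^2 + 2*p) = p*(p - 5)*(p - 2)*(p + 2)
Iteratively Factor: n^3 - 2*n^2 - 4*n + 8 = (n - 2)*(n^2 - 4) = (n - 2)*(n + 2)*(n - 2)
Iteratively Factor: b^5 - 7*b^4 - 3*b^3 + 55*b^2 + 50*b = (b + 2)*(b^4 - 9*b^3 + 15*b^2 + 25*b) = (b + 1)*(b + 2)*(b^3 - 10*b^2 + 25*b) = b*(b + 1)*(b + 2)*(b^2 - 10*b + 25) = b*(b - 5)*(b + 1)*(b + 2)*(b - 5)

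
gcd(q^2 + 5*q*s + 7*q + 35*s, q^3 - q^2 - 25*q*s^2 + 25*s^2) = q + 5*s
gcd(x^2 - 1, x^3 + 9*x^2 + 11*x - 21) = x - 1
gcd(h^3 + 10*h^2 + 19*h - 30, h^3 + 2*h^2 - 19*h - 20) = h + 5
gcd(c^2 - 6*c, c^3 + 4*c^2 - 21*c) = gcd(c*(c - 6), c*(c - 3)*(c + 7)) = c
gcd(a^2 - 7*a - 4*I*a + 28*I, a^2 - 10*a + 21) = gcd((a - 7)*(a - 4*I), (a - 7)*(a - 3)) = a - 7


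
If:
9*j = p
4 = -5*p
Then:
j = -4/45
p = -4/5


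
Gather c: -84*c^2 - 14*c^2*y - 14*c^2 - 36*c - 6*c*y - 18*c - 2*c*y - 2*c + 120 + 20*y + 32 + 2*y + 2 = c^2*(-14*y - 98) + c*(-8*y - 56) + 22*y + 154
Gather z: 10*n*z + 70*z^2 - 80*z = 70*z^2 + z*(10*n - 80)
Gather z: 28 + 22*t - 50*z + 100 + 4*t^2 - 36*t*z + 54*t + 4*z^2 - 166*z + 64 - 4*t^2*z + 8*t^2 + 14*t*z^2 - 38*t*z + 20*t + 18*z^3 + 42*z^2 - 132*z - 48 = 12*t^2 + 96*t + 18*z^3 + z^2*(14*t + 46) + z*(-4*t^2 - 74*t - 348) + 144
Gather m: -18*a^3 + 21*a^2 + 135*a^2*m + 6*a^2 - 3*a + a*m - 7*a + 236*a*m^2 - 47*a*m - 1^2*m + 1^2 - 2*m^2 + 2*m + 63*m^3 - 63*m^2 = -18*a^3 + 27*a^2 - 10*a + 63*m^3 + m^2*(236*a - 65) + m*(135*a^2 - 46*a + 1) + 1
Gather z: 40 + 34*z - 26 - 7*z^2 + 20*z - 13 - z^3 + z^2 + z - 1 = -z^3 - 6*z^2 + 55*z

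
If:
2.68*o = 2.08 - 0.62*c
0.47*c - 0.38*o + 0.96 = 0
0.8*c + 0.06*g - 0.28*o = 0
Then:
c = -1.19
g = 20.80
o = 1.05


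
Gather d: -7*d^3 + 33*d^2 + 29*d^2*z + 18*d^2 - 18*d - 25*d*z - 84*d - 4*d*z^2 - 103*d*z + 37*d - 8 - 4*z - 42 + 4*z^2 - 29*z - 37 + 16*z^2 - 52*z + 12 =-7*d^3 + d^2*(29*z + 51) + d*(-4*z^2 - 128*z - 65) + 20*z^2 - 85*z - 75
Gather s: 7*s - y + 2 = 7*s - y + 2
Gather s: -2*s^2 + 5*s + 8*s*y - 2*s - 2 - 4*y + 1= -2*s^2 + s*(8*y + 3) - 4*y - 1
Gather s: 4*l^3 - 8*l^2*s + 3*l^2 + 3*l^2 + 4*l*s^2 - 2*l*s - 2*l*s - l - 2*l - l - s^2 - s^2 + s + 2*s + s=4*l^3 + 6*l^2 - 4*l + s^2*(4*l - 2) + s*(-8*l^2 - 4*l + 4)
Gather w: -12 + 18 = 6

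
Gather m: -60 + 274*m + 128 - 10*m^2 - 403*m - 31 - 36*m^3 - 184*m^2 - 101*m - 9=-36*m^3 - 194*m^2 - 230*m + 28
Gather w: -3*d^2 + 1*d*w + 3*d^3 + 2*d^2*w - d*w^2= 3*d^3 - 3*d^2 - d*w^2 + w*(2*d^2 + d)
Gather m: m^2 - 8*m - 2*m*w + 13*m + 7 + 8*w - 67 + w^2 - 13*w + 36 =m^2 + m*(5 - 2*w) + w^2 - 5*w - 24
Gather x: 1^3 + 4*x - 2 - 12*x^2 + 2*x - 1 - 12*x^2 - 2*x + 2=-24*x^2 + 4*x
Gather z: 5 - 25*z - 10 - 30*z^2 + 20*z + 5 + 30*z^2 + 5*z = 0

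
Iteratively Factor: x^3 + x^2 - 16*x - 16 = (x - 4)*(x^2 + 5*x + 4) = (x - 4)*(x + 4)*(x + 1)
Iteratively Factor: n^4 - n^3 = (n - 1)*(n^3) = n*(n - 1)*(n^2) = n^2*(n - 1)*(n)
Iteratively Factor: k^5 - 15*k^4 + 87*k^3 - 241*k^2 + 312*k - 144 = (k - 1)*(k^4 - 14*k^3 + 73*k^2 - 168*k + 144) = (k - 4)*(k - 1)*(k^3 - 10*k^2 + 33*k - 36) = (k - 4)*(k - 3)*(k - 1)*(k^2 - 7*k + 12) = (k - 4)*(k - 3)^2*(k - 1)*(k - 4)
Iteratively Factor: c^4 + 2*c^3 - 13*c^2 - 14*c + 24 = (c + 4)*(c^3 - 2*c^2 - 5*c + 6) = (c - 3)*(c + 4)*(c^2 + c - 2) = (c - 3)*(c + 2)*(c + 4)*(c - 1)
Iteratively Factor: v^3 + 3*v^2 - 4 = (v - 1)*(v^2 + 4*v + 4) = (v - 1)*(v + 2)*(v + 2)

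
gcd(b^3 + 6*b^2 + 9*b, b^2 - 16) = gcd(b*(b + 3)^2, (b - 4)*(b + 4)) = 1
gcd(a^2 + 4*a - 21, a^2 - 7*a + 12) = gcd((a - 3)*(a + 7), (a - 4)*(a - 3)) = a - 3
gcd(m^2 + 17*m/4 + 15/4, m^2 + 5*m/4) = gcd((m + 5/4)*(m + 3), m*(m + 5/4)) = m + 5/4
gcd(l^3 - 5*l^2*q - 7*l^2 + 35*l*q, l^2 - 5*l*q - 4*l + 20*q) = -l + 5*q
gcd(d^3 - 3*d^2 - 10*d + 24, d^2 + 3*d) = d + 3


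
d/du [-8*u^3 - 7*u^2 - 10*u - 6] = -24*u^2 - 14*u - 10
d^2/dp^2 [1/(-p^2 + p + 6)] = 2*(-p^2 + p + (2*p - 1)^2 + 6)/(-p^2 + p + 6)^3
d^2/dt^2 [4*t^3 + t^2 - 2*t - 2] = 24*t + 2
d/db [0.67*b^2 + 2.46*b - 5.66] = 1.34*b + 2.46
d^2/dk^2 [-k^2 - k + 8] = -2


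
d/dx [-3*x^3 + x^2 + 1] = x*(2 - 9*x)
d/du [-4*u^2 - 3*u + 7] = -8*u - 3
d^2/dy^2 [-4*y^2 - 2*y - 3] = -8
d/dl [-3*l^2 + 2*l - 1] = 2 - 6*l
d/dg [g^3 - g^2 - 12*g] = 3*g^2 - 2*g - 12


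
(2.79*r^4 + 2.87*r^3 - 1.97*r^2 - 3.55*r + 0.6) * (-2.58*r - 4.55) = -7.1982*r^5 - 20.0991*r^4 - 7.9759*r^3 + 18.1225*r^2 + 14.6045*r - 2.73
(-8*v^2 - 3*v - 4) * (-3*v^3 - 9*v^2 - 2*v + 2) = 24*v^5 + 81*v^4 + 55*v^3 + 26*v^2 + 2*v - 8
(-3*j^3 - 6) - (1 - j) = -3*j^3 + j - 7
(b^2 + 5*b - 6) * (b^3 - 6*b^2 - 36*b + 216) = b^5 - b^4 - 72*b^3 + 72*b^2 + 1296*b - 1296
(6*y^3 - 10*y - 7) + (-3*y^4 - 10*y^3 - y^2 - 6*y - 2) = -3*y^4 - 4*y^3 - y^2 - 16*y - 9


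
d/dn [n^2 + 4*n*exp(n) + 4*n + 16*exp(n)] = 4*n*exp(n) + 2*n + 20*exp(n) + 4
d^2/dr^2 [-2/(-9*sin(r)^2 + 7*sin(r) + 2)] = 2*(-324*sin(r)^3 - 135*sin(r)^2 + 230*sin(r) - 134)/((sin(r) - 1)^2*(9*sin(r) + 2)^3)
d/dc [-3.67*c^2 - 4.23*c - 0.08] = -7.34*c - 4.23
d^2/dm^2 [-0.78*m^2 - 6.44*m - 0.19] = -1.56000000000000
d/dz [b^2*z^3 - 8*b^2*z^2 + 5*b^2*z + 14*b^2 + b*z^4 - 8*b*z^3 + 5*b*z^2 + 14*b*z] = b*(3*b*z^2 - 16*b*z + 5*b + 4*z^3 - 24*z^2 + 10*z + 14)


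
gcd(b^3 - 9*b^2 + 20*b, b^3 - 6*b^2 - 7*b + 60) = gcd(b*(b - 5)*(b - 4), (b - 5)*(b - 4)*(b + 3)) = b^2 - 9*b + 20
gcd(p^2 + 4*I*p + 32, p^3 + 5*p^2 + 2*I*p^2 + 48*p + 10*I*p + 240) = p + 8*I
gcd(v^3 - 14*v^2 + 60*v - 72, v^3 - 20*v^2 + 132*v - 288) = v^2 - 12*v + 36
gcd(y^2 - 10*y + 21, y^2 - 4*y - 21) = y - 7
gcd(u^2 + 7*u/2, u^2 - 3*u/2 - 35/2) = u + 7/2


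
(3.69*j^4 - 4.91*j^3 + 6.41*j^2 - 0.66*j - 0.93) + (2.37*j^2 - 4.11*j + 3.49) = 3.69*j^4 - 4.91*j^3 + 8.78*j^2 - 4.77*j + 2.56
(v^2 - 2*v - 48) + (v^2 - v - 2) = 2*v^2 - 3*v - 50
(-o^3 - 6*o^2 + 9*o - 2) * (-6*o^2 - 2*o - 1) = 6*o^5 + 38*o^4 - 41*o^3 - 5*o + 2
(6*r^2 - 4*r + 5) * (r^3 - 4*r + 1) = 6*r^5 - 4*r^4 - 19*r^3 + 22*r^2 - 24*r + 5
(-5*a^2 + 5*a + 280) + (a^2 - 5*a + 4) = 284 - 4*a^2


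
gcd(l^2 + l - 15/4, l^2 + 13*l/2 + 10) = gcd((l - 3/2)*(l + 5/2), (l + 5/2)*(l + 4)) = l + 5/2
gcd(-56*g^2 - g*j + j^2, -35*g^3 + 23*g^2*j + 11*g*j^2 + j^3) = 7*g + j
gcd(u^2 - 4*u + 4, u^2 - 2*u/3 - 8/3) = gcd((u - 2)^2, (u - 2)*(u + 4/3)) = u - 2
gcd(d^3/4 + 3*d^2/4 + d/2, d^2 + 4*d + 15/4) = 1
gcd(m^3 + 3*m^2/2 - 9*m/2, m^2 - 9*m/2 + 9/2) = m - 3/2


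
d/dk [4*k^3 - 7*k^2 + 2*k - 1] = 12*k^2 - 14*k + 2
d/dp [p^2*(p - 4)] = p*(3*p - 8)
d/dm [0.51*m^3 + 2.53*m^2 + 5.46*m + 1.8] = 1.53*m^2 + 5.06*m + 5.46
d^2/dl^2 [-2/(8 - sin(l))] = 2*(-8*sin(l) + cos(l)^2 + 1)/(sin(l) - 8)^3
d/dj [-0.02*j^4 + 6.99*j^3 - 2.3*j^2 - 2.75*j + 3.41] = -0.08*j^3 + 20.97*j^2 - 4.6*j - 2.75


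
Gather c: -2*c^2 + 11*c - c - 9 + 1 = -2*c^2 + 10*c - 8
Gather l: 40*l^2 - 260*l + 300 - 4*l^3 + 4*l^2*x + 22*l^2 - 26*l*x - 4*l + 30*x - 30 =-4*l^3 + l^2*(4*x + 62) + l*(-26*x - 264) + 30*x + 270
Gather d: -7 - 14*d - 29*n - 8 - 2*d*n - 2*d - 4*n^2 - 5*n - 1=d*(-2*n - 16) - 4*n^2 - 34*n - 16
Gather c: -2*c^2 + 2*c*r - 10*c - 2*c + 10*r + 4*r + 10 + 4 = -2*c^2 + c*(2*r - 12) + 14*r + 14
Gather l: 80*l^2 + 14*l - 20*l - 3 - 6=80*l^2 - 6*l - 9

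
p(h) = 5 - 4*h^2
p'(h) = -8*h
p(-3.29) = -38.30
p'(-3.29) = 26.32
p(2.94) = -29.57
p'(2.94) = -23.52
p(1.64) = -5.76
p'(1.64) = -13.12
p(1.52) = -4.24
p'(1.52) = -12.16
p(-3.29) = -38.30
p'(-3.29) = 26.32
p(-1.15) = -0.29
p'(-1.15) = 9.20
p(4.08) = -61.59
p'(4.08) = -32.64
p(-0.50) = 4.00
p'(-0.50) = 4.00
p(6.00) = -139.00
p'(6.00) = -48.00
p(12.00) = -571.00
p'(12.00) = -96.00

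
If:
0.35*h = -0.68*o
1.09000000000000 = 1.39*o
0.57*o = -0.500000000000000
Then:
No Solution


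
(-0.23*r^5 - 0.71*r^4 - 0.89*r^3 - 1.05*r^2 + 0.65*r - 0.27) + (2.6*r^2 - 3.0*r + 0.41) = -0.23*r^5 - 0.71*r^4 - 0.89*r^3 + 1.55*r^2 - 2.35*r + 0.14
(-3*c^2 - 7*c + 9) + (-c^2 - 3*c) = -4*c^2 - 10*c + 9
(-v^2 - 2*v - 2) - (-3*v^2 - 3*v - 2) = 2*v^2 + v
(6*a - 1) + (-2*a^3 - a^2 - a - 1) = -2*a^3 - a^2 + 5*a - 2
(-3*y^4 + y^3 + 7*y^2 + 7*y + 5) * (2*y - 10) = -6*y^5 + 32*y^4 + 4*y^3 - 56*y^2 - 60*y - 50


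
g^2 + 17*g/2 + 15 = (g + 5/2)*(g + 6)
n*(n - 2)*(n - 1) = n^3 - 3*n^2 + 2*n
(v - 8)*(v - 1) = v^2 - 9*v + 8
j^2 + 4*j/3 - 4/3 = (j - 2/3)*(j + 2)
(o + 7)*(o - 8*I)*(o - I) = o^3 + 7*o^2 - 9*I*o^2 - 8*o - 63*I*o - 56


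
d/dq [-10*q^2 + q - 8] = 1 - 20*q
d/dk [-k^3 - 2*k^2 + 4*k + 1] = -3*k^2 - 4*k + 4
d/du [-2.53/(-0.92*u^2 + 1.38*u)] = (3.4914 - 4.6552*u)/(u^2*(0.92*u - 1.38)^2)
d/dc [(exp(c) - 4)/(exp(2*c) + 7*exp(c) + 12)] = (-(exp(c) - 4)*(2*exp(c) + 7) + exp(2*c) + 7*exp(c) + 12)*exp(c)/(exp(2*c) + 7*exp(c) + 12)^2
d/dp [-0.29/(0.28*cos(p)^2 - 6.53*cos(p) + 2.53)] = (1.8937 - 0.1624*cos(p))*sin(p)/(0.28*cos(p)^2 - 6.53*cos(p) + 2.53)^2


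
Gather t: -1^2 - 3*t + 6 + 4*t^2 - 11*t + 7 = 4*t^2 - 14*t + 12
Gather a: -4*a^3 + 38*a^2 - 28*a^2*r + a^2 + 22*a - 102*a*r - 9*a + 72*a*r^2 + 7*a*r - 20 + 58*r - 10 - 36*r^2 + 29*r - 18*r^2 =-4*a^3 + a^2*(39 - 28*r) + a*(72*r^2 - 95*r + 13) - 54*r^2 + 87*r - 30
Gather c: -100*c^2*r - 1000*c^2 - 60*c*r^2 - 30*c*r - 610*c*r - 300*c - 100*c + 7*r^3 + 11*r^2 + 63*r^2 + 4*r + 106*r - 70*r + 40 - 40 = c^2*(-100*r - 1000) + c*(-60*r^2 - 640*r - 400) + 7*r^3 + 74*r^2 + 40*r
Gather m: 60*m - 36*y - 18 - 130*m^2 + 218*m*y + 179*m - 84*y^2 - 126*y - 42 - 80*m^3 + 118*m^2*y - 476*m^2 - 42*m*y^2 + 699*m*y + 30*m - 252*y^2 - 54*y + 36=-80*m^3 + m^2*(118*y - 606) + m*(-42*y^2 + 917*y + 269) - 336*y^2 - 216*y - 24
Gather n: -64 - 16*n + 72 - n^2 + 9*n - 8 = -n^2 - 7*n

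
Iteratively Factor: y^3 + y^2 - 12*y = (y - 3)*(y^2 + 4*y) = (y - 3)*(y + 4)*(y)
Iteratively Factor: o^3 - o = (o + 1)*(o^2 - o) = (o - 1)*(o + 1)*(o)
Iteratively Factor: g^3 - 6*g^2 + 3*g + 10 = (g - 2)*(g^2 - 4*g - 5) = (g - 5)*(g - 2)*(g + 1)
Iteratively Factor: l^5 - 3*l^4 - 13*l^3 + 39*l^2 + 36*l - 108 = (l + 3)*(l^4 - 6*l^3 + 5*l^2 + 24*l - 36) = (l + 2)*(l + 3)*(l^3 - 8*l^2 + 21*l - 18) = (l - 3)*(l + 2)*(l + 3)*(l^2 - 5*l + 6) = (l - 3)*(l - 2)*(l + 2)*(l + 3)*(l - 3)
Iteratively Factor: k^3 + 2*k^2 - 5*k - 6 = (k + 3)*(k^2 - k - 2) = (k + 1)*(k + 3)*(k - 2)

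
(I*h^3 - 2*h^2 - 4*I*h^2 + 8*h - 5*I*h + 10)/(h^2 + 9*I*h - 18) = (I*h^3 + h^2*(-2 - 4*I) + h*(8 - 5*I) + 10)/(h^2 + 9*I*h - 18)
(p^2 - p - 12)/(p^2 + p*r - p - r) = (p^2 - p - 12)/(p^2 + p*r - p - r)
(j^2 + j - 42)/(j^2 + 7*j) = (j - 6)/j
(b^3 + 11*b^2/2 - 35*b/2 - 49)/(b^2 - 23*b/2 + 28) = (b^2 + 9*b + 14)/(b - 8)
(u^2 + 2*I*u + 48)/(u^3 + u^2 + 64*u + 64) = (u - 6*I)/(u^2 + u*(1 - 8*I) - 8*I)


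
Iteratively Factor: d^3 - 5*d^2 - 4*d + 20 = (d - 2)*(d^2 - 3*d - 10) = (d - 5)*(d - 2)*(d + 2)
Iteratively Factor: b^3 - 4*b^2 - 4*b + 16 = (b - 2)*(b^2 - 2*b - 8) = (b - 4)*(b - 2)*(b + 2)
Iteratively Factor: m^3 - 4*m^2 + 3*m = (m - 1)*(m^2 - 3*m) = (m - 3)*(m - 1)*(m)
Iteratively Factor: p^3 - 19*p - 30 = (p + 3)*(p^2 - 3*p - 10) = (p + 2)*(p + 3)*(p - 5)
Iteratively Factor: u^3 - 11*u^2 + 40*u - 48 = (u - 3)*(u^2 - 8*u + 16) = (u - 4)*(u - 3)*(u - 4)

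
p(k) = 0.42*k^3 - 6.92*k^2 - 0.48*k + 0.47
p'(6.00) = -38.16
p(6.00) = -160.81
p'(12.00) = 14.88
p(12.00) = -276.01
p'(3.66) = -34.26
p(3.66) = -73.39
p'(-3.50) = 63.40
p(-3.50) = -100.63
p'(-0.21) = 2.48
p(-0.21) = 0.26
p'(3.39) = -32.92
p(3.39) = -64.32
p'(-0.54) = 7.36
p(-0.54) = -1.35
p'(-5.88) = 124.46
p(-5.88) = -321.35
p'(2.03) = -23.38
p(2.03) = -25.51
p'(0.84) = -11.22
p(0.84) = -4.57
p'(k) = 1.26*k^2 - 13.84*k - 0.48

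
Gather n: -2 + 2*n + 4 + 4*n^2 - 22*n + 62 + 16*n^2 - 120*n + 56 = 20*n^2 - 140*n + 120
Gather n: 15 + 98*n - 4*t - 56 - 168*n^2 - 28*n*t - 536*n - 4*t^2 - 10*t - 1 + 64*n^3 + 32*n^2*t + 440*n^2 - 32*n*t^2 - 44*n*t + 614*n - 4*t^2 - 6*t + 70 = 64*n^3 + n^2*(32*t + 272) + n*(-32*t^2 - 72*t + 176) - 8*t^2 - 20*t + 28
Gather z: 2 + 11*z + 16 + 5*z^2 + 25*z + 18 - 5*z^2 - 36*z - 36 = 0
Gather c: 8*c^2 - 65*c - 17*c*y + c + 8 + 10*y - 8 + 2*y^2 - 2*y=8*c^2 + c*(-17*y - 64) + 2*y^2 + 8*y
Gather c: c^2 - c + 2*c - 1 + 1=c^2 + c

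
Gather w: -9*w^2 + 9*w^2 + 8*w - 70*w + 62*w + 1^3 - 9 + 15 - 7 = 0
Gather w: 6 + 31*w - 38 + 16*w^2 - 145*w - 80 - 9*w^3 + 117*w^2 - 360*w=-9*w^3 + 133*w^2 - 474*w - 112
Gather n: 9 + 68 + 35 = 112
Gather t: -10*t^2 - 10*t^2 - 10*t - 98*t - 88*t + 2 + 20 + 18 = -20*t^2 - 196*t + 40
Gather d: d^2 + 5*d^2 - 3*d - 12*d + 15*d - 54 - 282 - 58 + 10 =6*d^2 - 384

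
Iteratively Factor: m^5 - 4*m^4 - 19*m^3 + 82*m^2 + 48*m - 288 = (m - 3)*(m^4 - m^3 - 22*m^2 + 16*m + 96) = (m - 4)*(m - 3)*(m^3 + 3*m^2 - 10*m - 24) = (m - 4)*(m - 3)*(m + 4)*(m^2 - m - 6) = (m - 4)*(m - 3)*(m + 2)*(m + 4)*(m - 3)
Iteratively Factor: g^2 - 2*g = (g)*(g - 2)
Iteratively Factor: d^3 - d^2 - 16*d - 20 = (d + 2)*(d^2 - 3*d - 10) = (d - 5)*(d + 2)*(d + 2)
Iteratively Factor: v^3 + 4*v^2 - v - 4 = (v + 4)*(v^2 - 1) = (v + 1)*(v + 4)*(v - 1)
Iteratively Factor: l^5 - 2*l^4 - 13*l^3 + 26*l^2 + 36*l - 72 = (l - 3)*(l^4 + l^3 - 10*l^2 - 4*l + 24) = (l - 3)*(l - 2)*(l^3 + 3*l^2 - 4*l - 12) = (l - 3)*(l - 2)^2*(l^2 + 5*l + 6) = (l - 3)*(l - 2)^2*(l + 2)*(l + 3)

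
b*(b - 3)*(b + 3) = b^3 - 9*b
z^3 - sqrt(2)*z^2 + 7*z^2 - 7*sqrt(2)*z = z*(z + 7)*(z - sqrt(2))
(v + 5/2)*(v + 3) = v^2 + 11*v/2 + 15/2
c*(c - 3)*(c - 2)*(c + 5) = c^4 - 19*c^2 + 30*c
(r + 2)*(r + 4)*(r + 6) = r^3 + 12*r^2 + 44*r + 48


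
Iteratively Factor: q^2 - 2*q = (q - 2)*(q)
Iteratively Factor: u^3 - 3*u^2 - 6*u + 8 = (u - 1)*(u^2 - 2*u - 8) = (u - 1)*(u + 2)*(u - 4)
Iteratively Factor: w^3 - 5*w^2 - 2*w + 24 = (w + 2)*(w^2 - 7*w + 12) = (w - 4)*(w + 2)*(w - 3)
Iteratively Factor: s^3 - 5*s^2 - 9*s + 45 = (s - 5)*(s^2 - 9) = (s - 5)*(s - 3)*(s + 3)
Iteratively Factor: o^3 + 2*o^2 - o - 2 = (o + 1)*(o^2 + o - 2) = (o + 1)*(o + 2)*(o - 1)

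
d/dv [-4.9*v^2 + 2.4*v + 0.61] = 2.4 - 9.8*v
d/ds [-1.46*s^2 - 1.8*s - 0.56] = -2.92*s - 1.8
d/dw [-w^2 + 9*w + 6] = 9 - 2*w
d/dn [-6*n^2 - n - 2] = -12*n - 1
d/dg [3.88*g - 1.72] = 3.88000000000000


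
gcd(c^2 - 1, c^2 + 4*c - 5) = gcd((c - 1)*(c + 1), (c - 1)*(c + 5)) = c - 1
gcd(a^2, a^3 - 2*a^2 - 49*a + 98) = 1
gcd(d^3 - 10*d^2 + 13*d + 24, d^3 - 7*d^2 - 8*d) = d^2 - 7*d - 8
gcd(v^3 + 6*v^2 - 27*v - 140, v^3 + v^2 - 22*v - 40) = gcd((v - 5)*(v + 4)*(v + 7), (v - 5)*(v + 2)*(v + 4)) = v^2 - v - 20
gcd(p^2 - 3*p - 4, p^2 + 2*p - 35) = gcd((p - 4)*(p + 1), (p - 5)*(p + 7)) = 1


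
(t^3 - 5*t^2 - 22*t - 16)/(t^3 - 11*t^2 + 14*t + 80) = (t + 1)/(t - 5)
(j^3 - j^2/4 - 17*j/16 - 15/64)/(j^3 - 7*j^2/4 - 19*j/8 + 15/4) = (16*j^2 + 16*j + 3)/(8*(2*j^2 - j - 6))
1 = 1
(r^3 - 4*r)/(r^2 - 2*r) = r + 2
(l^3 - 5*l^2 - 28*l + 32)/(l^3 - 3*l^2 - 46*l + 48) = (l + 4)/(l + 6)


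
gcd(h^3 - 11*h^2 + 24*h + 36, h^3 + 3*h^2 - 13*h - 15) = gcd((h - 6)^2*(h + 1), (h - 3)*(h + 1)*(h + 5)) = h + 1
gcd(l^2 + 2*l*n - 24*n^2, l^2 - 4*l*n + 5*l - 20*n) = l - 4*n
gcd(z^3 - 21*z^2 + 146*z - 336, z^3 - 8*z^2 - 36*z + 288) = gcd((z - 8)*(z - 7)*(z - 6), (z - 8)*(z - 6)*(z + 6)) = z^2 - 14*z + 48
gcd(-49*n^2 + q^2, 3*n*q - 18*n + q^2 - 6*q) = 1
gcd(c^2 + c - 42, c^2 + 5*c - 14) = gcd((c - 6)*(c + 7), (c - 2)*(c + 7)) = c + 7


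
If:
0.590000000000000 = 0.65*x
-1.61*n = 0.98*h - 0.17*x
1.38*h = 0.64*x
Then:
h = 0.42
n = -0.16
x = 0.91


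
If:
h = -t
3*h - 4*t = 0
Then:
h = 0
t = 0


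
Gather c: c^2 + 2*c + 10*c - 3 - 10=c^2 + 12*c - 13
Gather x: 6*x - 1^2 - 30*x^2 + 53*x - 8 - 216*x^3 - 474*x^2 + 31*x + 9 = -216*x^3 - 504*x^2 + 90*x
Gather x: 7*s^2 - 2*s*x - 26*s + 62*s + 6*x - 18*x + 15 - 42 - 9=7*s^2 + 36*s + x*(-2*s - 12) - 36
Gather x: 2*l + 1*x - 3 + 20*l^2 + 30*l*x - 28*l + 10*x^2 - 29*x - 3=20*l^2 - 26*l + 10*x^2 + x*(30*l - 28) - 6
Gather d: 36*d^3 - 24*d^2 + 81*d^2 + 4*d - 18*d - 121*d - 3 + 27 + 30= 36*d^3 + 57*d^2 - 135*d + 54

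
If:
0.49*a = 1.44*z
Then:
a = 2.93877551020408*z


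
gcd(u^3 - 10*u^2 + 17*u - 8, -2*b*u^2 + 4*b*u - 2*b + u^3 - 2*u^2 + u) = u^2 - 2*u + 1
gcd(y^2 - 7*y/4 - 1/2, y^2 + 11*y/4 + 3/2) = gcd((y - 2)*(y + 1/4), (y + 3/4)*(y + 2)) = 1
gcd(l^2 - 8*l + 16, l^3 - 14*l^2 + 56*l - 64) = l - 4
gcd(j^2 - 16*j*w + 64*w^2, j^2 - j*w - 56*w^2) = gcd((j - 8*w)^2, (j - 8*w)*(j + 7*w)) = -j + 8*w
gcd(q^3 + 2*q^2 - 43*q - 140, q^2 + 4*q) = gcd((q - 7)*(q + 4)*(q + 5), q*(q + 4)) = q + 4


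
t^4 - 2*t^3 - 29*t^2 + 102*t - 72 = (t - 4)*(t - 3)*(t - 1)*(t + 6)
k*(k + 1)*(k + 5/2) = k^3 + 7*k^2/2 + 5*k/2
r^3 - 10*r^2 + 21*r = r*(r - 7)*(r - 3)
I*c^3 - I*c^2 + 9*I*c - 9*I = (c - 3*I)*(c + 3*I)*(I*c - I)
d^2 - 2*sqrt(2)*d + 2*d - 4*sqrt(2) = (d + 2)*(d - 2*sqrt(2))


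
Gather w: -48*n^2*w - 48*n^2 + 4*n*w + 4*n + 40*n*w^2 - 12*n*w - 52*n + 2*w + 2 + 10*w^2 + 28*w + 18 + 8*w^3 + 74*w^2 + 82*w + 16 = -48*n^2 - 48*n + 8*w^3 + w^2*(40*n + 84) + w*(-48*n^2 - 8*n + 112) + 36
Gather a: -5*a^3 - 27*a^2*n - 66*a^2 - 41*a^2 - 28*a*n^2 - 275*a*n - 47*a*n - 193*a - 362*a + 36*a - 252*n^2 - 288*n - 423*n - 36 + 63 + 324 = -5*a^3 + a^2*(-27*n - 107) + a*(-28*n^2 - 322*n - 519) - 252*n^2 - 711*n + 351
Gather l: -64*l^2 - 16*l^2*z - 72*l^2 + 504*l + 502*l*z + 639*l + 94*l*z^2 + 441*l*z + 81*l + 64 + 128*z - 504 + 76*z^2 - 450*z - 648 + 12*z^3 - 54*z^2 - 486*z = l^2*(-16*z - 136) + l*(94*z^2 + 943*z + 1224) + 12*z^3 + 22*z^2 - 808*z - 1088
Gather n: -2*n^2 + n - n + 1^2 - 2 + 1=-2*n^2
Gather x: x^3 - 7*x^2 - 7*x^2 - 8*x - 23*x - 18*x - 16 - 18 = x^3 - 14*x^2 - 49*x - 34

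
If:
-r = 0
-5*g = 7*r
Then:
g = 0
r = 0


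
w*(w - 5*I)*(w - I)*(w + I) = w^4 - 5*I*w^3 + w^2 - 5*I*w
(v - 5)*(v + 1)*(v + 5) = v^3 + v^2 - 25*v - 25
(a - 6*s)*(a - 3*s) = a^2 - 9*a*s + 18*s^2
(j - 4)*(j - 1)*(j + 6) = j^3 + j^2 - 26*j + 24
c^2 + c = c*(c + 1)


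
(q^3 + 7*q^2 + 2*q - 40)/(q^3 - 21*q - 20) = (q^2 + 3*q - 10)/(q^2 - 4*q - 5)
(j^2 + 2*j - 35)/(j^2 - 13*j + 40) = (j + 7)/(j - 8)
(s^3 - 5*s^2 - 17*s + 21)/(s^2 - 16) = (s^3 - 5*s^2 - 17*s + 21)/(s^2 - 16)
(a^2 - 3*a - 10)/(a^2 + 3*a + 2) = (a - 5)/(a + 1)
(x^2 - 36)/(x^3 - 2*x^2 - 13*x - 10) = (36 - x^2)/(-x^3 + 2*x^2 + 13*x + 10)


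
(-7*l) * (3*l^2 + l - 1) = -21*l^3 - 7*l^2 + 7*l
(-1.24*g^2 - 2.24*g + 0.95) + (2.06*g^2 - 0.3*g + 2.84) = 0.82*g^2 - 2.54*g + 3.79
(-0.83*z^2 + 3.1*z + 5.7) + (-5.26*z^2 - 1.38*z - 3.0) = -6.09*z^2 + 1.72*z + 2.7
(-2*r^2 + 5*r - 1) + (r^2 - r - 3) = -r^2 + 4*r - 4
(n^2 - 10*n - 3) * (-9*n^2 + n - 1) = -9*n^4 + 91*n^3 + 16*n^2 + 7*n + 3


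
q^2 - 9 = (q - 3)*(q + 3)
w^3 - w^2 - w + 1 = (w - 1)^2*(w + 1)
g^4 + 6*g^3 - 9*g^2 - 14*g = g*(g - 2)*(g + 1)*(g + 7)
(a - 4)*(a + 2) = a^2 - 2*a - 8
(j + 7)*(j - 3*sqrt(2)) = j^2 - 3*sqrt(2)*j + 7*j - 21*sqrt(2)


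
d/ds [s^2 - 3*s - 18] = 2*s - 3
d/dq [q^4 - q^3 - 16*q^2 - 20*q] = 4*q^3 - 3*q^2 - 32*q - 20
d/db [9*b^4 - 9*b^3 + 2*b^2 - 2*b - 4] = 36*b^3 - 27*b^2 + 4*b - 2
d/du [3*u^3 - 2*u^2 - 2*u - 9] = 9*u^2 - 4*u - 2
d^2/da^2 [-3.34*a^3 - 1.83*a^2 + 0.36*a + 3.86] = -20.04*a - 3.66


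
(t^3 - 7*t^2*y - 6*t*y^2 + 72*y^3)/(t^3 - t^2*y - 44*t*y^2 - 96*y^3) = (-t^2 + 10*t*y - 24*y^2)/(-t^2 + 4*t*y + 32*y^2)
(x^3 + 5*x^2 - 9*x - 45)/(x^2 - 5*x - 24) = (x^2 + 2*x - 15)/(x - 8)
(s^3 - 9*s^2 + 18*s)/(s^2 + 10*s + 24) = s*(s^2 - 9*s + 18)/(s^2 + 10*s + 24)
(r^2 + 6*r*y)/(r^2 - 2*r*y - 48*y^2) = r/(r - 8*y)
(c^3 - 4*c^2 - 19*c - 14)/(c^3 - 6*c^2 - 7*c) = (c + 2)/c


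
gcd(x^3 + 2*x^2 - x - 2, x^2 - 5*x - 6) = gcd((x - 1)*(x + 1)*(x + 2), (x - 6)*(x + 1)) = x + 1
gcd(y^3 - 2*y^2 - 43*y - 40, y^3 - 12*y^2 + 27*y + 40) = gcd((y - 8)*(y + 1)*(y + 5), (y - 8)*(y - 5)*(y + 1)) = y^2 - 7*y - 8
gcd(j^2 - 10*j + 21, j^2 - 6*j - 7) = j - 7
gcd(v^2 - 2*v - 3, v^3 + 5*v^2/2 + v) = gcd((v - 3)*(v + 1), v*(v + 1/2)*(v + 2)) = 1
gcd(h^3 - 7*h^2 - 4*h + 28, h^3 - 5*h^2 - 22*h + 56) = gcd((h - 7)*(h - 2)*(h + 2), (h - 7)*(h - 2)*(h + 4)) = h^2 - 9*h + 14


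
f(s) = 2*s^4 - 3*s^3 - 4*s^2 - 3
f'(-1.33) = -24.10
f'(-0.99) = -8.66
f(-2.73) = 139.32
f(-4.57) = 1072.15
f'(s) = 8*s^3 - 9*s^2 - 8*s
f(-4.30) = 845.32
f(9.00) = 10608.00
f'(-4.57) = -914.96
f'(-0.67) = -1.09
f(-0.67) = -3.49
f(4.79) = 628.38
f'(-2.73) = -208.01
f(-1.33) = 3.24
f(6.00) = 1797.00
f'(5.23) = 856.43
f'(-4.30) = -768.07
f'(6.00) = 1356.00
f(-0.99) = -2.09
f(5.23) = 954.78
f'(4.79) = 634.40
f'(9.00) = 5031.00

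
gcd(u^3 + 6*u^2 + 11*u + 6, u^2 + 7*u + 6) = u + 1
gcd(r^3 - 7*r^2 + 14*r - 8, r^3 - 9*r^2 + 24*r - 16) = r^2 - 5*r + 4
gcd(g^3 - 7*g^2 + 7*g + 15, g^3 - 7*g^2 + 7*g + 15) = g^3 - 7*g^2 + 7*g + 15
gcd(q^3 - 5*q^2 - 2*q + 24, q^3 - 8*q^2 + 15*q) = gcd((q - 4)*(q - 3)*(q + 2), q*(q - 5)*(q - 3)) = q - 3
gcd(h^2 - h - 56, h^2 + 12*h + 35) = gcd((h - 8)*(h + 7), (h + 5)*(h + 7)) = h + 7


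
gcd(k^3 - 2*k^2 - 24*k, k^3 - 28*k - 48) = k^2 - 2*k - 24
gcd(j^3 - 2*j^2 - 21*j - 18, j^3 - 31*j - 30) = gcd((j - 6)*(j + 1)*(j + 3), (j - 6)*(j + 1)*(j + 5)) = j^2 - 5*j - 6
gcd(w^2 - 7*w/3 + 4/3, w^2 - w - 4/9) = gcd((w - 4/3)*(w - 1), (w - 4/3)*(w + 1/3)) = w - 4/3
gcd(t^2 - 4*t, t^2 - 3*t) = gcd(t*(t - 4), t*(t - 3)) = t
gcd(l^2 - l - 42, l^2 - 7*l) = l - 7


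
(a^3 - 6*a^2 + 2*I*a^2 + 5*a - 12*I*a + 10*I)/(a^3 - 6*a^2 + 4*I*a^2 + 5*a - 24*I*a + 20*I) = (a + 2*I)/(a + 4*I)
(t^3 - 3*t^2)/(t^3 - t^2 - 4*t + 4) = t^2*(t - 3)/(t^3 - t^2 - 4*t + 4)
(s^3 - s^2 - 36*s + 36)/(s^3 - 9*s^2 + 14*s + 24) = (s^2 + 5*s - 6)/(s^2 - 3*s - 4)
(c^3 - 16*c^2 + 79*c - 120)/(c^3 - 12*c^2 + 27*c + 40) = (c - 3)/(c + 1)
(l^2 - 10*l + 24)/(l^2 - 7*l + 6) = (l - 4)/(l - 1)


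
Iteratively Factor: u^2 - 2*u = (u - 2)*(u)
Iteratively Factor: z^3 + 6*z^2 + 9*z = (z + 3)*(z^2 + 3*z) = (z + 3)^2*(z)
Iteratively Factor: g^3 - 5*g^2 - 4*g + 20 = (g + 2)*(g^2 - 7*g + 10) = (g - 2)*(g + 2)*(g - 5)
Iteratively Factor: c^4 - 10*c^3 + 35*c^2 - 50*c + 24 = (c - 1)*(c^3 - 9*c^2 + 26*c - 24) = (c - 3)*(c - 1)*(c^2 - 6*c + 8) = (c - 3)*(c - 2)*(c - 1)*(c - 4)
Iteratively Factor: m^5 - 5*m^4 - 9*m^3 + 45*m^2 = (m)*(m^4 - 5*m^3 - 9*m^2 + 45*m) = m^2*(m^3 - 5*m^2 - 9*m + 45) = m^2*(m - 5)*(m^2 - 9) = m^2*(m - 5)*(m - 3)*(m + 3)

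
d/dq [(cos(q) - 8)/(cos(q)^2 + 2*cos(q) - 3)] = (cos(q)^2 - 16*cos(q) - 13)*sin(q)/(cos(q)^2 + 2*cos(q) - 3)^2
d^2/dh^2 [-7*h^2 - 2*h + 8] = -14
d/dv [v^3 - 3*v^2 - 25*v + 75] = 3*v^2 - 6*v - 25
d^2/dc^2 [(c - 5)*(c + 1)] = 2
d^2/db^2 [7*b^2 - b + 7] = 14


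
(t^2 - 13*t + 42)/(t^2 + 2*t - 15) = (t^2 - 13*t + 42)/(t^2 + 2*t - 15)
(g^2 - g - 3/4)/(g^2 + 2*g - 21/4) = (2*g + 1)/(2*g + 7)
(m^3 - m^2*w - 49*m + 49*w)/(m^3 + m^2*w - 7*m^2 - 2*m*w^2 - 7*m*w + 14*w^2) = (m + 7)/(m + 2*w)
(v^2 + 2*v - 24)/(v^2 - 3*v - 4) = (v + 6)/(v + 1)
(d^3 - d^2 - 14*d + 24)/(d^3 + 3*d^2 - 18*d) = (d^2 + 2*d - 8)/(d*(d + 6))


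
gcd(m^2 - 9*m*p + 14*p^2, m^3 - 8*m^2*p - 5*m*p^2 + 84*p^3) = -m + 7*p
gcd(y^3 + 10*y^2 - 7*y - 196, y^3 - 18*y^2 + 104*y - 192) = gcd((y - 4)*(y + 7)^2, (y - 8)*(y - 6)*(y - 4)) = y - 4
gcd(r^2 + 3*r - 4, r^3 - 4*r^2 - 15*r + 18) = r - 1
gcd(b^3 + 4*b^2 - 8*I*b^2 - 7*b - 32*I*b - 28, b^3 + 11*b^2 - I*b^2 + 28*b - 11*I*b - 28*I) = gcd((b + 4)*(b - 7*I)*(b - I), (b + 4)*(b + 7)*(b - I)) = b^2 + b*(4 - I) - 4*I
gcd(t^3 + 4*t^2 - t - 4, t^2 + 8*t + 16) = t + 4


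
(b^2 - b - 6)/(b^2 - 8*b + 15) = (b + 2)/(b - 5)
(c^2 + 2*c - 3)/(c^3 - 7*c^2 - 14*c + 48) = (c - 1)/(c^2 - 10*c + 16)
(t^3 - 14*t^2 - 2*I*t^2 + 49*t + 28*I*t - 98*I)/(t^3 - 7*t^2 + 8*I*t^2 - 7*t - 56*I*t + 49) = (t^2 - t*(7 + 2*I) + 14*I)/(t^2 + 8*I*t - 7)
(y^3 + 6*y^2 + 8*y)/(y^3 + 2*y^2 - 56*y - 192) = y*(y + 2)/(y^2 - 2*y - 48)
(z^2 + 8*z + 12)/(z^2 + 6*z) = (z + 2)/z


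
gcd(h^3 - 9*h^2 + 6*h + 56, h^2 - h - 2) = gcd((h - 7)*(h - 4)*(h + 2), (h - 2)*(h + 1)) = 1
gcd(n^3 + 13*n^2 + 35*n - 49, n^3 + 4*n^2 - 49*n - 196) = n + 7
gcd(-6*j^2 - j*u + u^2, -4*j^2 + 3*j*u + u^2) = 1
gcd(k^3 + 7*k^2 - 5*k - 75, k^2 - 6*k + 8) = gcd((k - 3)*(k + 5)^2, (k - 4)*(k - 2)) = 1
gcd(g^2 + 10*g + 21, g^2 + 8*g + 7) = g + 7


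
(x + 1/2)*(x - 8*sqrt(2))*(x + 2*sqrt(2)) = x^3 - 6*sqrt(2)*x^2 + x^2/2 - 32*x - 3*sqrt(2)*x - 16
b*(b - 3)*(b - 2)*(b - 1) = b^4 - 6*b^3 + 11*b^2 - 6*b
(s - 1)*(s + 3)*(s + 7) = s^3 + 9*s^2 + 11*s - 21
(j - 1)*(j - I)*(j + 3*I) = j^3 - j^2 + 2*I*j^2 + 3*j - 2*I*j - 3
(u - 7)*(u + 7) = u^2 - 49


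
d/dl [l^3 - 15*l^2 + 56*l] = 3*l^2 - 30*l + 56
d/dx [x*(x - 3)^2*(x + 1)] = 4*x^3 - 15*x^2 + 6*x + 9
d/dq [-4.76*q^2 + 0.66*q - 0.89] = 0.66 - 9.52*q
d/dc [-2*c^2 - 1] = -4*c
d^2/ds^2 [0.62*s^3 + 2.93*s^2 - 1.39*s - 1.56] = 3.72*s + 5.86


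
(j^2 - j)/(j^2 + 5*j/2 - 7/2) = 2*j/(2*j + 7)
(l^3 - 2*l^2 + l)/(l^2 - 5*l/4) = 4*(l^2 - 2*l + 1)/(4*l - 5)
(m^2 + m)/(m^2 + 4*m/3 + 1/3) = 3*m/(3*m + 1)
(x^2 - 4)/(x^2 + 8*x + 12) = (x - 2)/(x + 6)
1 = 1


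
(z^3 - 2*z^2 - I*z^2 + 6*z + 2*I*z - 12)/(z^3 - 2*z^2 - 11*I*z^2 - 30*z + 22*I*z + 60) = (z^2 - I*z + 6)/(z^2 - 11*I*z - 30)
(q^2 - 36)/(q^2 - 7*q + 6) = (q + 6)/(q - 1)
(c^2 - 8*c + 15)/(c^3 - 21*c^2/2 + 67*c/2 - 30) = 2*(c - 3)/(2*c^2 - 11*c + 12)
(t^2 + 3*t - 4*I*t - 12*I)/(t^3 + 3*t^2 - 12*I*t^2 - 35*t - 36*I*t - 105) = (t - 4*I)/(t^2 - 12*I*t - 35)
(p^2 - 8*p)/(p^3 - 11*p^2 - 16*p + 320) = p/(p^2 - 3*p - 40)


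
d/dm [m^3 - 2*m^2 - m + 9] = 3*m^2 - 4*m - 1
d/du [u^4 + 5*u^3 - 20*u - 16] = 4*u^3 + 15*u^2 - 20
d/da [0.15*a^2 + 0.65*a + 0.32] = 0.3*a + 0.65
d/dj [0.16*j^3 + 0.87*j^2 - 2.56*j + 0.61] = 0.48*j^2 + 1.74*j - 2.56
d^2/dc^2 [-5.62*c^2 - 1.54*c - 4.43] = -11.2400000000000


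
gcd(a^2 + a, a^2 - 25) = 1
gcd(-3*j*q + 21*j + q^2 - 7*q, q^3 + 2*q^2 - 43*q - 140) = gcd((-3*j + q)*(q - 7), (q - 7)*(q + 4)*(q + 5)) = q - 7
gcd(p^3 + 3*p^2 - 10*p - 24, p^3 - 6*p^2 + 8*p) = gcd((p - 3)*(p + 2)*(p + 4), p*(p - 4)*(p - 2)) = 1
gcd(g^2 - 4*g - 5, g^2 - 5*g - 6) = g + 1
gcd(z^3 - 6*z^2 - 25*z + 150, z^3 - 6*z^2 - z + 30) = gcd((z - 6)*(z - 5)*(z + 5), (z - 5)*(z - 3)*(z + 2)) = z - 5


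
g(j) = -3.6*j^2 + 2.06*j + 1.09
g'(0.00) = 2.06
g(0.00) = 1.09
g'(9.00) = -62.74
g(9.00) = -271.97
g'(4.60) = -31.06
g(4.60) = -65.61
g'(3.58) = -23.72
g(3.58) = -37.67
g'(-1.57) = 13.36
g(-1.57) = -11.02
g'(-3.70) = 28.70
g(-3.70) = -55.82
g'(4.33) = -29.12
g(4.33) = -57.49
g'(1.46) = -8.45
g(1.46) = -3.58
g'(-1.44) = 12.43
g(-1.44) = -9.34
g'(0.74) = -3.27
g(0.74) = 0.64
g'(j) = 2.06 - 7.2*j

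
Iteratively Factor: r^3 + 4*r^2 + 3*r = (r)*(r^2 + 4*r + 3) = r*(r + 1)*(r + 3)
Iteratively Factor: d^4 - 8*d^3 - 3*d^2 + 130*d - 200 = (d - 2)*(d^3 - 6*d^2 - 15*d + 100) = (d - 5)*(d - 2)*(d^2 - d - 20) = (d - 5)^2*(d - 2)*(d + 4)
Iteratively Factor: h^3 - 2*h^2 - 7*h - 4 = (h + 1)*(h^2 - 3*h - 4) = (h + 1)^2*(h - 4)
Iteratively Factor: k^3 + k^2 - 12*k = (k + 4)*(k^2 - 3*k) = k*(k + 4)*(k - 3)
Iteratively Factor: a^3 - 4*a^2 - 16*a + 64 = (a - 4)*(a^2 - 16) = (a - 4)*(a + 4)*(a - 4)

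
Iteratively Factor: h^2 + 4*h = (h)*(h + 4)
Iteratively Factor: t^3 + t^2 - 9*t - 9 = (t + 1)*(t^2 - 9) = (t + 1)*(t + 3)*(t - 3)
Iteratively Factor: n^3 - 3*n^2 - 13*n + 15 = (n + 3)*(n^2 - 6*n + 5) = (n - 1)*(n + 3)*(n - 5)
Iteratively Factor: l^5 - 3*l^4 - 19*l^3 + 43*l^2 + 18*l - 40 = (l + 1)*(l^4 - 4*l^3 - 15*l^2 + 58*l - 40) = (l - 2)*(l + 1)*(l^3 - 2*l^2 - 19*l + 20) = (l - 2)*(l - 1)*(l + 1)*(l^2 - l - 20) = (l - 5)*(l - 2)*(l - 1)*(l + 1)*(l + 4)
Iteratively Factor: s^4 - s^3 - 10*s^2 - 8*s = (s + 1)*(s^3 - 2*s^2 - 8*s) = (s + 1)*(s + 2)*(s^2 - 4*s) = (s - 4)*(s + 1)*(s + 2)*(s)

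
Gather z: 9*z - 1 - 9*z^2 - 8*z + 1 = -9*z^2 + z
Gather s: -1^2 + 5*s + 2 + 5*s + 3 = 10*s + 4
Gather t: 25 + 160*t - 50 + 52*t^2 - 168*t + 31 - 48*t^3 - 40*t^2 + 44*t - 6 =-48*t^3 + 12*t^2 + 36*t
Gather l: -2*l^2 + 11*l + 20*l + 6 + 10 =-2*l^2 + 31*l + 16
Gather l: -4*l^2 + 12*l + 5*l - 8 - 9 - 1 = -4*l^2 + 17*l - 18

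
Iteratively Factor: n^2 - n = (n)*(n - 1)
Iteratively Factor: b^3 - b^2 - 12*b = (b)*(b^2 - b - 12) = b*(b - 4)*(b + 3)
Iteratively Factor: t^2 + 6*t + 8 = (t + 2)*(t + 4)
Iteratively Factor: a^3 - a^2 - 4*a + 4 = (a - 1)*(a^2 - 4) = (a - 2)*(a - 1)*(a + 2)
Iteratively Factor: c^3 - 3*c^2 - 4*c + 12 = (c - 3)*(c^2 - 4) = (c - 3)*(c + 2)*(c - 2)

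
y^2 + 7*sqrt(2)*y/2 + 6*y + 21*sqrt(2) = (y + 6)*(y + 7*sqrt(2)/2)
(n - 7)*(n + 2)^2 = n^3 - 3*n^2 - 24*n - 28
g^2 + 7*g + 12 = (g + 3)*(g + 4)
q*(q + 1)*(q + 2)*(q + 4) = q^4 + 7*q^3 + 14*q^2 + 8*q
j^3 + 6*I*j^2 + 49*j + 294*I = (j - 7*I)*(j + 6*I)*(j + 7*I)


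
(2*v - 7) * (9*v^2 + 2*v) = 18*v^3 - 59*v^2 - 14*v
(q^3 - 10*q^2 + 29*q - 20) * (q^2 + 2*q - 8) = q^5 - 8*q^4 + q^3 + 118*q^2 - 272*q + 160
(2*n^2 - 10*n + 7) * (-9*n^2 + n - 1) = -18*n^4 + 92*n^3 - 75*n^2 + 17*n - 7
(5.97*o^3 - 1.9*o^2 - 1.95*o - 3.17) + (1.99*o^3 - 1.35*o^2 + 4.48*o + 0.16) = 7.96*o^3 - 3.25*o^2 + 2.53*o - 3.01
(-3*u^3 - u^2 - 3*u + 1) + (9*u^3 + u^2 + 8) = 6*u^3 - 3*u + 9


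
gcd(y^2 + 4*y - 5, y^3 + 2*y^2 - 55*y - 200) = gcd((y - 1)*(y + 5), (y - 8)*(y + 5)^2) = y + 5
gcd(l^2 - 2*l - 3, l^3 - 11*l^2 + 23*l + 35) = l + 1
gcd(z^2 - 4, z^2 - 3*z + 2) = z - 2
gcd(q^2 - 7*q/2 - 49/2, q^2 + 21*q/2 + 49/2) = q + 7/2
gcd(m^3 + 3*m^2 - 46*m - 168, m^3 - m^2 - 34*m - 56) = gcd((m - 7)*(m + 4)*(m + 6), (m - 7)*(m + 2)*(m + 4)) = m^2 - 3*m - 28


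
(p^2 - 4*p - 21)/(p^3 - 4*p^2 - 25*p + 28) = (p + 3)/(p^2 + 3*p - 4)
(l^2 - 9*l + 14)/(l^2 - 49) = (l - 2)/(l + 7)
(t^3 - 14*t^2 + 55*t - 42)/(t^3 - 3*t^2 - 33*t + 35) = (t - 6)/(t + 5)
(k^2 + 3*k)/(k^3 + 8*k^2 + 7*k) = (k + 3)/(k^2 + 8*k + 7)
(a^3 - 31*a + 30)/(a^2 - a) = a + 1 - 30/a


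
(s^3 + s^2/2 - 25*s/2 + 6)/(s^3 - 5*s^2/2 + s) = (s^2 + s - 12)/(s*(s - 2))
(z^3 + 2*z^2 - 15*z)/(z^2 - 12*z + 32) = z*(z^2 + 2*z - 15)/(z^2 - 12*z + 32)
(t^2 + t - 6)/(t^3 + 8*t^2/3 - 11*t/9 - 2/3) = 9*(t - 2)/(9*t^2 - 3*t - 2)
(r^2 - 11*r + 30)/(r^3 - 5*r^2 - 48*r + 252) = (r - 5)/(r^2 + r - 42)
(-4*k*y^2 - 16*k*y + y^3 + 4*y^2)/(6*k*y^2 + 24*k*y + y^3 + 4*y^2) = (-4*k + y)/(6*k + y)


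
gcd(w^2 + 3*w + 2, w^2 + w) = w + 1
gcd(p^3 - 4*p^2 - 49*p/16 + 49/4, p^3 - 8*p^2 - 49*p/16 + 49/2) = p^2 - 49/16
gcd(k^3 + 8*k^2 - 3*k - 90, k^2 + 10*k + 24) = k + 6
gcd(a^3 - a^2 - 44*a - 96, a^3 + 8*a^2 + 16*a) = a + 4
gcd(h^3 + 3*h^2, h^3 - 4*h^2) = h^2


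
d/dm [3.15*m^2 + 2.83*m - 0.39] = 6.3*m + 2.83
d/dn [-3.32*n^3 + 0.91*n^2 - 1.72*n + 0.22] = -9.96*n^2 + 1.82*n - 1.72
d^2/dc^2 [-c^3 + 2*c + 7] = -6*c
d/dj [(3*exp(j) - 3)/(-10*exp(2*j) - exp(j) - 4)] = 3*(-(1 - exp(j))*(20*exp(j) + 1) - 10*exp(2*j) - exp(j) - 4)*exp(j)/(10*exp(2*j) + exp(j) + 4)^2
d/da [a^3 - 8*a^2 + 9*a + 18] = 3*a^2 - 16*a + 9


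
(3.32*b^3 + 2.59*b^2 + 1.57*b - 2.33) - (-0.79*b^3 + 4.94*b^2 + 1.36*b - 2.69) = 4.11*b^3 - 2.35*b^2 + 0.21*b + 0.36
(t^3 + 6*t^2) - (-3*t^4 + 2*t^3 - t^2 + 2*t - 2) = 3*t^4 - t^3 + 7*t^2 - 2*t + 2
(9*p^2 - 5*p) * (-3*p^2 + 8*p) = -27*p^4 + 87*p^3 - 40*p^2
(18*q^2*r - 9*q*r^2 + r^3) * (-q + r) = -18*q^3*r + 27*q^2*r^2 - 10*q*r^3 + r^4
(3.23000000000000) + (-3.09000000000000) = 0.140000000000000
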